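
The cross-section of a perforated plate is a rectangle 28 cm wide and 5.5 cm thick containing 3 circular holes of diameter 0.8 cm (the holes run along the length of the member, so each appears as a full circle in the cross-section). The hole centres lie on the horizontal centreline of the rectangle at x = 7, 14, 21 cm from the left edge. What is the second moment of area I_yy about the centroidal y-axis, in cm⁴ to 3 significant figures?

Treat the section as a set of non-overlapping primitives; coordinates are from the bounding-box lower-left.
Plate: 28 × 5.5, A = 154 cm², x = 14 cm, Ī = 10 061 cm⁴.
Hole 1 (subtracted): ⌀0.8, A = 0.50265 cm², x = 7 cm, Ī = 0.020106 cm⁴.
Hole 2 (subtracted): ⌀0.8, A = 0.50265 cm², x = 14 cm, Ī = 0.020106 cm⁴.
Hole 3 (subtracted): ⌀0.8, A = 0.50265 cm², x = 21 cm, Ī = 0.020106 cm⁴.
By symmetry the centroid is at mid-width, x̄ = 14 cm.
Transfer each piece to the centroidal y-axis using Ī + A·d² with d = x − 14:
  plate: d = 0 cm → contributes +10 061 cm⁴
  hole 1: d = -7 cm → contributes −24.65 cm⁴
  hole 2: d = 0 cm → contributes −0.020106 cm⁴
  hole 3: d = 7 cm → contributes −24.65 cm⁴
Total I = 10 012 cm⁴.

I_yy ≈ 1.00 × 10⁴ cm⁴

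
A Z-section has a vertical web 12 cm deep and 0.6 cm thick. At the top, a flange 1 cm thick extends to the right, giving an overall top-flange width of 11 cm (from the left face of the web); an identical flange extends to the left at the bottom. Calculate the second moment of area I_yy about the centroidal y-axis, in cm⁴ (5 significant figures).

Split into non-overlapping primitives; take the origin at the lower-left of the bounding box.
Web: 0.6 × 12, A = 7.2 cm², x = 10.7 cm, Ī = 0.216 cm⁴.
Top flange (beyond web): 10.4 × 1, A = 10.4 cm², x = 16.2 cm, Ī = 93.73867 cm⁴.
Bottom flange (beyond web): 10.4 × 1, A = 10.4 cm², x = 5.2 cm, Ī = 93.73867 cm⁴.
Centroid: x̄ = ΣA·x / ΣA = 10.7 cm.
Transfer each piece to the centroidal y-axis using Ī + A·d² with d = x − 10.7:
  web: d = 0 cm → contributes +0.216 cm⁴
  top flange (beyond web): d = 5.5 cm → contributes +408.3387 cm⁴
  bottom flange (beyond web): d = -5.5 cm → contributes +408.3387 cm⁴
Total I = 816.8933 cm⁴.

I_yy ≈ 816.89 cm⁴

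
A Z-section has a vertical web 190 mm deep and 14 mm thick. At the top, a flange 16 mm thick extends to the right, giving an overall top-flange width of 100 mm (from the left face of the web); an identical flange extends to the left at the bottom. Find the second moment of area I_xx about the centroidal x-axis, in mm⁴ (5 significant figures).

Decompose the section into non-overlapping parts with the origin at the bottom-left of its bounding rectangle.
Web: 14 × 190, A = 2 660 mm², y = 95 mm, Ī = 8 002 167 mm⁴.
Top flange (beyond web): 86 × 16, A = 1 376 mm², y = 182 mm, Ī = 29354.67 mm⁴.
Bottom flange (beyond web): 86 × 16, A = 1 376 mm², y = 8 mm, Ī = 29354.67 mm⁴.
Centroid: ȳ = ΣA·y / ΣA = 95 mm.
Transfer each piece to the centroidal x-axis using Ī + A·d² with d = y − 95:
  web: d = 0 mm → contributes +8 002 167 mm⁴
  top flange (beyond web): d = 87 mm → contributes +10 444 299 mm⁴
  bottom flange (beyond web): d = -87 mm → contributes +10 444 299 mm⁴
Total I = 28 890 764 mm⁴.

I_xx ≈ 2.8891 × 10⁷ mm⁴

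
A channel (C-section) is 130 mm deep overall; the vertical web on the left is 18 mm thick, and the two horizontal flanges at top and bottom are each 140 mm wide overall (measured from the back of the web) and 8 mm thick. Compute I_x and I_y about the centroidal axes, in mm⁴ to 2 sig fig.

I_x ≈ 1.1 × 10⁷ mm⁴, I_y ≈ 7.7 × 10⁶ mm⁴

Treat the section as a set of non-overlapping primitives; coordinates are from the bounding-box lower-left.
Web: 18 × 130, A = 2 340 mm², y = 65 mm, Ī = 3 295 500 mm⁴.
Top flange (beyond web): 122 × 8, A = 976 mm², y = 126 mm, Ī = 5 205 mm⁴.
Bottom flange (beyond web): 122 × 8, A = 976 mm², y = 4 mm, Ī = 5 205 mm⁴.
By symmetry the centroid is at mid-height, ȳ = 65 mm.
Transfer each piece to the centroidal x-axis using Ī + A·d² with d = y − 65:
  web: d = 0 mm → contributes +3 295 500 mm⁴
  top flange (beyond web): d = 61 mm → contributes +3 636 901 mm⁴
  bottom flange (beyond web): d = -61 mm → contributes +3 636 901 mm⁴
Total I = 10 569 303 mm⁴.
For the y-axis: x̄ = 40.84 mm.
Repeating about the centroidal y-axis gives I_y = 7 699 043 mm⁴.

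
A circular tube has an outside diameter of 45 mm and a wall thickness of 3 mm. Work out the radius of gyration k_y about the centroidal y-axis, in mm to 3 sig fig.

k_y ≈ 14.9 mm

Decompose the section into non-overlapping parts with the origin at the bottom-left of its bounding rectangle.
Outer circle: ⌀45, A = 1590.4 mm², x = 22.5 mm, Ī = 201 289 mm⁴.
Bore (subtracted): ⌀39, A = 1194.6 mm², x = 22.5 mm, Ī = 113 561 mm⁴.
By symmetry the centroid is at mid-width, x̄ = 22.5 mm.
All pieces are centred on the centroidal y-axis, so I = ΣĪ (holes subtracted) = 87 728 mm⁴.
Radius of gyration: k = √(I/A) = √(87 728 / 395.84) = 14.887 mm.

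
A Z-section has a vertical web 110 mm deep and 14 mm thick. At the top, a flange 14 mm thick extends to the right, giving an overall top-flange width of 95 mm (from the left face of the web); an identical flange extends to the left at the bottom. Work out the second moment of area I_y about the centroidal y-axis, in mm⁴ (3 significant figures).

I_y ≈ 6.38 × 10⁶ mm⁴

Break the section into simple shapes (no overlaps), measuring from the bottom-left corner of the bounding box.
Web: 14 × 110, A = 1 540 mm², x = 88 mm, Ī = 25 153 mm⁴.
Top flange (beyond web): 81 × 14, A = 1 134 mm², x = 135.5 mm, Ī = 620 015 mm⁴.
Bottom flange (beyond web): 81 × 14, A = 1 134 mm², x = 40.5 mm, Ī = 620 015 mm⁴.
Centroid: x̄ = ΣA·x / ΣA = 88 mm.
Transfer each piece to the centroidal y-axis using Ī + A·d² with d = x − 88:
  web: d = 0 mm → contributes +25 153 mm⁴
  top flange (beyond web): d = 47.5 mm → contributes +3 178 602 mm⁴
  bottom flange (beyond web): d = -47.5 mm → contributes +3 178 602 mm⁴
Total I = 6 382 357 mm⁴.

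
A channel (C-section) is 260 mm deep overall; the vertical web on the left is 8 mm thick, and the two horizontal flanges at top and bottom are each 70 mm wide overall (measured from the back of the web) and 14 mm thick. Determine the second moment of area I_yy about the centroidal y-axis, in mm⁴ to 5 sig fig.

I_yy ≈ 1.7263 × 10⁶ mm⁴

Treat the section as a set of non-overlapping primitives; coordinates are from the bounding-box lower-left.
Web: 8 × 260, A = 2 080 mm², x = 4 mm, Ī = 11093.33 mm⁴.
Top flange (beyond web): 62 × 14, A = 868 mm², x = 39 mm, Ī = 278049.3 mm⁴.
Bottom flange (beyond web): 62 × 14, A = 868 mm², x = 39 mm, Ī = 278049.3 mm⁴.
Centroid: x̄ = ΣA·x / ΣA = 19.92243 mm.
Transfer each piece to the centroidal y-axis using Ī + A·d² with d = x − 19.92243:
  web: d = -15.92243 mm → contributes +538422.9 mm⁴
  top flange (beyond web): d = 19.07757 mm → contributes +593961.1 mm⁴
  bottom flange (beyond web): d = 19.07757 mm → contributes +593961.1 mm⁴
Total I = 1 726 345 mm⁴.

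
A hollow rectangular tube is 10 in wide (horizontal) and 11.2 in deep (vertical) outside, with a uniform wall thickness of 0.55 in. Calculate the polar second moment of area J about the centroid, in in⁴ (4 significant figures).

J ≈ 746.6 in⁴

Split into non-overlapping primitives; take the origin at the lower-left of the bounding box.
Outer rectangle: 10 × 11.2, A = 112 in², y = 5.6 in, Ī = 1170.77 in⁴.
Inner void (subtracted): 8.9 × 10.1, A = 89.89 in², y = 5.6 in, Ī = 764.14 in⁴.
By symmetry the centroid is at mid-height, ȳ = 5.6 in.
All pieces are centred on the centroidal x-axis, so I = ΣĪ (holes subtracted) = 406.633 in⁴.
Repeating about the centroidal y-axis gives I_y = 339.984 in⁴.
Polar second moment: J = I_x + I_y = 746.618 in⁴.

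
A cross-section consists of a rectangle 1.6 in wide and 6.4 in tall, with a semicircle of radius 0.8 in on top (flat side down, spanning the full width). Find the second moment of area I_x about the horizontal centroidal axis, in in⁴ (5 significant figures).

Decompose the section into non-overlapping parts with the origin at the bottom-left of its bounding rectangle.
Rectangular body: 1.6 × 6.4, A = 10.24 in², y = 3.2 in, Ī = 34.95253 in⁴.
Semicircular cap: semicircle r = 0.8, A = 1.00531 in², y = 6.739531 in, Ī = 0.04495645 in⁴.
Centroid: ȳ = ΣA·y / ΣA = 3.516427 in.
Transfer each piece to the horizontal centroidal axis using Ī + A·d² with d = y − 3.516427:
  rectangular body: d = -0.3164274 in → contributes +35.97783 in⁴
  semicircular cap: d = 3.223103 in → contributes +10.48851 in⁴
Total I = 46.46634 in⁴.

I_x ≈ 46.466 in⁴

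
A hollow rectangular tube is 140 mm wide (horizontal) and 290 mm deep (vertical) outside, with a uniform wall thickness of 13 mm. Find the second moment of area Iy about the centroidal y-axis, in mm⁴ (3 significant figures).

Break the section into simple shapes (no overlaps), measuring from the bottom-left corner of the bounding box.
Outer rectangle: 140 × 290, A = 40 600 mm², x = 70 mm, Ī = 66 313 333 mm⁴.
Inner void (subtracted): 114 × 264, A = 30 096 mm², x = 70 mm, Ī = 32 593 968 mm⁴.
By symmetry the centroid is at mid-width, x̄ = 70 mm.
All pieces are centred on the centroidal y-axis, so I = ΣĪ (holes subtracted) = 33 719 365 mm⁴.

Iy ≈ 3.37 × 10⁷ mm⁴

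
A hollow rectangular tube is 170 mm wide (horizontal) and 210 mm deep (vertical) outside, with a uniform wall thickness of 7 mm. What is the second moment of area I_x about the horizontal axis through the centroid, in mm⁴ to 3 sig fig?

Break the section into simple shapes (no overlaps), measuring from the bottom-left corner of the bounding box.
Outer rectangle: 170 × 210, A = 35 700 mm², y = 105 mm, Ī = 131 197 500 mm⁴.
Inner void (subtracted): 156 × 196, A = 30 576 mm², y = 105 mm, Ī = 97 883 968 mm⁴.
By symmetry the centroid is at mid-height, ȳ = 105 mm.
All pieces are centred on the horizontal axis through the centroid, so I = ΣĪ (holes subtracted) = 33 313 532 mm⁴.

I_x ≈ 3.33 × 10⁷ mm⁴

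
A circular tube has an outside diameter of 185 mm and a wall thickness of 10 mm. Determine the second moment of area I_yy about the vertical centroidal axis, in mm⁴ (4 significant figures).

I_yy ≈ 2.111 × 10⁷ mm⁴

Split into non-overlapping primitives; take the origin at the lower-left of the bounding box.
Outer circle: ⌀185, A = 26880.3 mm², x = 92.5 mm, Ī = 57 498 539 mm⁴.
Bore (subtracted): ⌀165, A = 21382.5 mm², x = 92.5 mm, Ī = 36 383 601 mm⁴.
By symmetry the centroid is at mid-width, x̄ = 92.5 mm.
All pieces are centred on the vertical centroidal axis, so I = ΣĪ (holes subtracted) = 21 114 939 mm⁴.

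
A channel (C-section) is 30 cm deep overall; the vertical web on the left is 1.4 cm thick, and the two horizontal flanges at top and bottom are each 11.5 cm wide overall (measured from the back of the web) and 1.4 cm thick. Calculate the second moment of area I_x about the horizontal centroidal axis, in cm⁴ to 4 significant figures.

I_x ≈ 8938 cm⁴

Treat the section as a set of non-overlapping primitives; coordinates are from the bounding-box lower-left.
Web: 1.4 × 30, A = 42 cm², y = 15 cm, Ī = 3 150 cm⁴.
Top flange (beyond web): 10.1 × 1.4, A = 14.14 cm², y = 29.3 cm, Ī = 2.30953 cm⁴.
Bottom flange (beyond web): 10.1 × 1.4, A = 14.14 cm², y = 0.7 cm, Ī = 2.30953 cm⁴.
By symmetry the centroid is at mid-height, ȳ = 15 cm.
Transfer each piece to the horizontal centroidal axis using Ī + A·d² with d = y − 15:
  web: d = 0 cm → contributes +3 150 cm⁴
  top flange (beyond web): d = 14.3 cm → contributes +2893.8 cm⁴
  bottom flange (beyond web): d = -14.3 cm → contributes +2893.8 cm⁴
Total I = 8937.6 cm⁴.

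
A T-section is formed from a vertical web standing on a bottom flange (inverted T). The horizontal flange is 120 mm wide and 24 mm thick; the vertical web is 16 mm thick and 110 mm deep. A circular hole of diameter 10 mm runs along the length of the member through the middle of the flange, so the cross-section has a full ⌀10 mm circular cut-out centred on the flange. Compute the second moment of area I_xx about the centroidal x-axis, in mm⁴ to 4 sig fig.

Break the section into simple shapes (no overlaps), measuring from the bottom-left corner of the bounding box.
Flange: 120 × 24, A = 2 880 mm², y = 12 mm, Ī = 138 240 mm⁴.
Web: 16 × 110, A = 1 760 mm², y = 79 mm, Ī = 1 774 667 mm⁴.
Hole (subtracted): ⌀10, A = 78.5398 mm², y = 12 mm, Ī = 490.874 mm⁴.
Centroid: ȳ = ΣA·y / ΣA = 37.8514 mm.
Transfer each piece to the centroidal x-axis using Ī + A·d² with d = y − 37.8514:
  flange: d = -25.8514 mm → contributes +2 062 925 mm⁴
  web: d = 41.1486 mm → contributes +4 754 716 mm⁴
  hole: d = -25.8514 mm → contributes −52978.5 mm⁴
Total I = 6 764 662 mm⁴.

I_xx ≈ 6.765 × 10⁶ mm⁴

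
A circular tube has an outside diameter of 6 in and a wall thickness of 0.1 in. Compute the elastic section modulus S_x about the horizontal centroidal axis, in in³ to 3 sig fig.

Decompose the section into non-overlapping parts with the origin at the bottom-left of its bounding rectangle.
Outer circle: ⌀6, A = 28.274 in², y = 3 in, Ī = 63.617 in⁴.
Bore (subtracted): ⌀5.8, A = 26.421 in², y = 3 in, Ī = 55.55 in⁴.
By symmetry the centroid is at mid-height, ȳ = 3 in.
All pieces are centred on the horizontal centroidal axis, so I = ΣĪ (holes subtracted) = 8.0675 in⁴.
Extreme fibre distance c = 3 in; S = I/c = 2.6892 in³.

S_x ≈ 2.69 in³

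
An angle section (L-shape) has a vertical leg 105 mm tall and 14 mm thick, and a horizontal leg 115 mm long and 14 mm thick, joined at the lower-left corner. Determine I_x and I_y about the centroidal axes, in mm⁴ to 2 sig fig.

I_x ≈ 2.9 × 10⁶ mm⁴, I_y ≈ 3.6 × 10⁶ mm⁴

Decompose the section into non-overlapping parts with the origin at the bottom-left of its bounding rectangle.
Vertical leg: 14 × 105, A = 1 470 mm², y = 52.5 mm, Ī = 1 350 563 mm⁴.
Horizontal leg (remainder): 101 × 14, A = 1 414 mm², y = 7 mm, Ī = 23 095 mm⁴.
Centroid: ȳ = ΣA·y / ΣA = 30.19 mm.
Transfer each piece to the centroidal x-axis using Ī + A·d² with d = y − 30.19:
  vertical leg: d = 22.31 mm → contributes +2 082 120 mm⁴
  horizontal leg (remainder): d = -23.19 mm → contributes +783 625 mm⁴
Total I = 2 865 745 mm⁴.
For the y-axis: x̄ = 35.19 mm.
Repeating about the centroidal y-axis gives I_y = 3 608 935 mm⁴.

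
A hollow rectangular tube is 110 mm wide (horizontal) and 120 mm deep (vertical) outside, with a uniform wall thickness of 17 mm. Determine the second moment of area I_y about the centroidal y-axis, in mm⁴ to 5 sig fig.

Decompose the section into non-overlapping parts with the origin at the bottom-left of its bounding rectangle.
Outer rectangle: 110 × 120, A = 13 200 mm², x = 55 mm, Ī = 13 310 000 mm⁴.
Inner void (subtracted): 76 × 86, A = 6 536 mm², x = 55 mm, Ī = 3 145 995 mm⁴.
By symmetry the centroid is at mid-width, x̄ = 55 mm.
All pieces are centred on the centroidal y-axis, so I = ΣĪ (holes subtracted) = 10 164 005 mm⁴.

I_y ≈ 1.0164 × 10⁷ mm⁴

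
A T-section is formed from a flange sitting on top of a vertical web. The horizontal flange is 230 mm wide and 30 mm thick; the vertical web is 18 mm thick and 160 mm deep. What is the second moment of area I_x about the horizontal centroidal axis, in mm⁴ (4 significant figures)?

I_x ≈ 2.500 × 10⁷ mm⁴

Decompose the section into non-overlapping parts with the origin at the bottom-left of its bounding rectangle.
Flange: 230 × 30, A = 6 900 mm², y = 175 mm, Ī = 517 500 mm⁴.
Web: 18 × 160, A = 2 880 mm², y = 80 mm, Ī = 6 144 000 mm⁴.
Centroid: ȳ = ΣA·y / ΣA = 147.025 mm.
Transfer each piece to the horizontal centroidal axis using Ī + A·d² with d = y − 147.025:
  flange: d = 27.9755 mm → contributes +5 917 622 mm⁴
  web: d = -67.0245 mm → contributes +19 081 792 mm⁴
Total I = 24 999 414 mm⁴.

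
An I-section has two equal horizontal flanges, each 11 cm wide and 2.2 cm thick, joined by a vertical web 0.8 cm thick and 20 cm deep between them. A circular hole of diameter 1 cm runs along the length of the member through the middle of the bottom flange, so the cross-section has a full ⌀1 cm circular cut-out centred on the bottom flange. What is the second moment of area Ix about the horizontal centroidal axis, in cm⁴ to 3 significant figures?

Decompose the section into non-overlapping parts with the origin at the bottom-left of its bounding rectangle.
Bottom flange: 11 × 2.2, A = 24.2 cm², y = 1.1 cm, Ī = 9.7607 cm⁴.
Web: 0.8 × 20, A = 16 cm², y = 12.2 cm, Ī = 533.33 cm⁴.
Top flange: 11 × 2.2, A = 24.2 cm², y = 23.3 cm, Ī = 9.7607 cm⁴.
Hole (subtracted): ⌀1, A = 0.7854 cm², y = 1.1 cm, Ī = 0.049087 cm⁴.
Centroid: ȳ = ΣA·y / ΣA = 12.337 cm.
Transfer each piece to the horizontal centroidal axis using Ī + A·d² with d = y − 12.337:
  bottom flange: d = -11.237 cm → contributes +3065.5 cm⁴
  web: d = -0.13704 cm → contributes +533.63 cm⁴
  top flange: d = 10.963 cm → contributes +2918.3 cm⁴
  hole: d = -11.237 cm → contributes −99.222 cm⁴
Total I = 6418.2 cm⁴.

Ix ≈ 6420 cm⁴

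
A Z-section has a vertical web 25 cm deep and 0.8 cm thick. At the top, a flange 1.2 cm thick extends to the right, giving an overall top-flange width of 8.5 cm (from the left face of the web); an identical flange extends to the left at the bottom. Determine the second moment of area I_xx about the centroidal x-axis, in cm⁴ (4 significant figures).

I_xx ≈ 3661 cm⁴

Decompose the section into non-overlapping parts with the origin at the bottom-left of its bounding rectangle.
Web: 0.8 × 25, A = 20 cm², y = 12.5 cm, Ī = 1041.67 cm⁴.
Top flange (beyond web): 7.7 × 1.2, A = 9.24 cm², y = 24.4 cm, Ī = 1.1088 cm⁴.
Bottom flange (beyond web): 7.7 × 1.2, A = 9.24 cm², y = 0.6 cm, Ī = 1.1088 cm⁴.
Centroid: ȳ = ΣA·y / ΣA = 12.5 cm.
Transfer each piece to the centroidal x-axis using Ī + A·d² with d = y − 12.5:
  web: d = 0 cm → contributes +1041.67 cm⁴
  top flange (beyond web): d = 11.9 cm → contributes +1309.59 cm⁴
  bottom flange (beyond web): d = -11.9 cm → contributes +1309.59 cm⁴
Total I = 3660.84 cm⁴.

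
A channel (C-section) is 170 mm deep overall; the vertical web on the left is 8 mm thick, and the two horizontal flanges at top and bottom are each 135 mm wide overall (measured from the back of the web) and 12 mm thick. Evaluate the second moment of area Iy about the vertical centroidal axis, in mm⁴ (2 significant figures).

Iy ≈ 8.4 × 10⁶ mm⁴

Treat the section as a set of non-overlapping primitives; coordinates are from the bounding-box lower-left.
Web: 8 × 170, A = 1 360 mm², x = 4 mm, Ī = 7 253 mm⁴.
Top flange (beyond web): 127 × 12, A = 1 524 mm², x = 71.5 mm, Ī = 2 048 383 mm⁴.
Bottom flange (beyond web): 127 × 12, A = 1 524 mm², x = 71.5 mm, Ī = 2 048 383 mm⁴.
Centroid: x̄ = ΣA·x / ΣA = 50.67 mm.
Transfer each piece to the vertical centroidal axis using Ī + A·d² with d = x − 50.67:
  web: d = -46.67 mm → contributes +2 969 991 mm⁴
  top flange (beyond web): d = 20.83 mm → contributes +2 709 361 mm⁴
  bottom flange (beyond web): d = 20.83 mm → contributes +2 709 361 mm⁴
Total I = 8 388 714 mm⁴.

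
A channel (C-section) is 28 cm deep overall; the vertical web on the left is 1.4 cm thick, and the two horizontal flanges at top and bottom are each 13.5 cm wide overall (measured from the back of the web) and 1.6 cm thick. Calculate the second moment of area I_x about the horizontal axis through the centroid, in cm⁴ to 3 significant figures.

I_x ≈ 9320 cm⁴

Split into non-overlapping primitives; take the origin at the lower-left of the bounding box.
Web: 1.4 × 28, A = 39.2 cm², y = 14 cm, Ī = 2561.1 cm⁴.
Top flange (beyond web): 12.1 × 1.6, A = 19.36 cm², y = 27.2 cm, Ī = 4.1301 cm⁴.
Bottom flange (beyond web): 12.1 × 1.6, A = 19.36 cm², y = 0.8 cm, Ī = 4.1301 cm⁴.
By symmetry the centroid is at mid-height, ȳ = 14 cm.
Transfer each piece to the horizontal axis through the centroid using Ī + A·d² with d = y − 14:
  web: d = 0 cm → contributes +2561.1 cm⁴
  top flange (beyond web): d = 13.2 cm → contributes +3377.4 cm⁴
  bottom flange (beyond web): d = -13.2 cm → contributes +3377.4 cm⁴
Total I = 9315.9 cm⁴.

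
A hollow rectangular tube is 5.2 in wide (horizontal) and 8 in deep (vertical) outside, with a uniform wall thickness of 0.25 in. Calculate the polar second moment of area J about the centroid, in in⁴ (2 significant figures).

Treat the section as a set of non-overlapping primitives; coordinates are from the bounding-box lower-left.
Outer rectangle: 5.2 × 8, A = 41.6 in², y = 4 in, Ī = 221.9 in⁴.
Inner void (subtracted): 4.7 × 7.5, A = 35.25 in², y = 4 in, Ī = 165.2 in⁴.
By symmetry the centroid is at mid-height, ȳ = 4 in.
All pieces are centred on the centroidal x-axis, so I = ΣĪ (holes subtracted) = 56.63 in⁴.
Repeating about the centroidal y-axis gives I_y = 28.85 in⁴.
Polar second moment: J = I_x + I_y = 85.48 in⁴.

J ≈ 85 in⁴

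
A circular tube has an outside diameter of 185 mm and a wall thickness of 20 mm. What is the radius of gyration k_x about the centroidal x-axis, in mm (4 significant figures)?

k_x ≈ 58.76 mm

Split into non-overlapping primitives; take the origin at the lower-left of the bounding box.
Outer circle: ⌀185, A = 26880.3 mm², y = 92.5 mm, Ī = 57 498 539 mm⁴.
Bore (subtracted): ⌀145, A = 16 513 mm², y = 92.5 mm, Ī = 21 699 109 mm⁴.
By symmetry the centroid is at mid-height, ȳ = 92.5 mm.
All pieces are centred on the centroidal x-axis, so I = ΣĪ (holes subtracted) = 35 799 430 mm⁴.
Radius of gyration: k = √(I/A) = √(35 799 430 / 10367.3) = 58.7633 mm.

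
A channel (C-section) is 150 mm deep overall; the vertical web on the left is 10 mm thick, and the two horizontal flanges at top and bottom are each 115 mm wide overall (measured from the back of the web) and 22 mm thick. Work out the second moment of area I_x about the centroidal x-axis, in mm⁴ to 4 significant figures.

I_x ≈ 2.192 × 10⁷ mm⁴

Decompose the section into non-overlapping parts with the origin at the bottom-left of its bounding rectangle.
Web: 10 × 150, A = 1 500 mm², y = 75 mm, Ī = 2 812 500 mm⁴.
Top flange (beyond web): 105 × 22, A = 2 310 mm², y = 139 mm, Ī = 93 170 mm⁴.
Bottom flange (beyond web): 105 × 22, A = 2 310 mm², y = 11 mm, Ī = 93 170 mm⁴.
By symmetry the centroid is at mid-height, ȳ = 75 mm.
Transfer each piece to the centroidal x-axis using Ī + A·d² with d = y − 75:
  web: d = 0 mm → contributes +2 812 500 mm⁴
  top flange (beyond web): d = 64 mm → contributes +9 554 930 mm⁴
  bottom flange (beyond web): d = -64 mm → contributes +9 554 930 mm⁴
Total I = 21 922 360 mm⁴.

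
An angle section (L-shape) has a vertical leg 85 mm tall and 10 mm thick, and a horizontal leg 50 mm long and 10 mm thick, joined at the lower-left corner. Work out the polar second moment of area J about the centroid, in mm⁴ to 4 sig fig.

Break the section into simple shapes (no overlaps), measuring from the bottom-left corner of the bounding box.
Vertical leg: 10 × 85, A = 850 mm², y = 42.5 mm, Ī = 511 771 mm⁴.
Horizontal leg (remainder): 40 × 10, A = 400 mm², y = 5 mm, Ī = 3333.33 mm⁴.
Centroid: ȳ = ΣA·y / ΣA = 30.5 mm.
Transfer each piece to the centroidal x-axis using Ī + A·d² with d = y − 30.5:
  vertical leg: d = 12 mm → contributes +634 171 mm⁴
  horizontal leg (remainder): d = -25.5 mm → contributes +263 433 mm⁴
Total I = 897 604 mm⁴.
For the y-axis: x̄ = 13 mm.
Repeating about the centroidal y-axis gives I_y = 230 417 mm⁴.
Polar second moment: J = I_x + I_y = 1 128 021 mm⁴.

J ≈ 1.128 × 10⁶ mm⁴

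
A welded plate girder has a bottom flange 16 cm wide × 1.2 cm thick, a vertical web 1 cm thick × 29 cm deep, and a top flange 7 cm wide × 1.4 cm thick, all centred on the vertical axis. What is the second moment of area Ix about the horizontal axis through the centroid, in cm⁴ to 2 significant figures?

Break the section into simple shapes (no overlaps), measuring from the bottom-left corner of the bounding box.
Bottom plate: 16 × 1.2, A = 19.2 cm², y = 0.6 cm, Ī = 2.304 cm⁴.
Web plate: 1 × 29, A = 29 cm², y = 15.7 cm, Ī = 2 032 cm⁴.
Top plate: 7 × 1.4, A = 9.8 cm², y = 30.9 cm, Ī = 1.601 cm⁴.
Centroid: ȳ = ΣA·y / ΣA = 13.27 cm.
Transfer each piece to the horizontal axis through the centroid using Ī + A·d² with d = y − 13.27:
  bottom plate: d = -12.67 cm → contributes +3 084 cm⁴
  web plate: d = 2.43 cm → contributes +2 204 cm⁴
  top plate: d = 17.63 cm → contributes +3 048 cm⁴
Total I = 8 336 cm⁴.

Ix ≈ 8300 cm⁴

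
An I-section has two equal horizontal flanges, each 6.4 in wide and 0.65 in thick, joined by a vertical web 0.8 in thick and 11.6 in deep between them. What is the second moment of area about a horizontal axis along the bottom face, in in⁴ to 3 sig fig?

Decompose the section into non-overlapping parts with the origin at the bottom-left of its bounding rectangle.
Bottom flange: 6.4 × 0.65, A = 4.16 in², y = 0.325 in, Ī = 0.14647 in⁴.
Web: 0.8 × 11.6, A = 9.28 in², y = 6.45 in, Ī = 104.06 in⁴.
Top flange: 6.4 × 0.65, A = 4.16 in², y = 12.575 in, Ī = 0.14647 in⁴.
Transfer each piece to the base of the section using Ī + A·d² with d = y − 0:
  bottom flange: d = 0.325 in → contributes +0.58587 in⁴
  web: d = 6.45 in → contributes +490.13 in⁴
  top flange: d = 12.575 in → contributes +657.97 in⁴
Total I = 1148.7 in⁴.

I_base ≈ 1150 in⁴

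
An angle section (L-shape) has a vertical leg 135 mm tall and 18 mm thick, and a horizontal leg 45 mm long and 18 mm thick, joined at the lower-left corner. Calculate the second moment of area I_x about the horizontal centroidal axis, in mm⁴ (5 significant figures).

Treat the section as a set of non-overlapping primitives; coordinates are from the bounding-box lower-left.
Vertical leg: 18 × 135, A = 2 430 mm², y = 67.5 mm, Ī = 3 690 563 mm⁴.
Horizontal leg (remainder): 27 × 18, A = 486 mm², y = 9 mm, Ī = 13 122 mm⁴.
Centroid: ȳ = ΣA·y / ΣA = 57.75 mm.
Transfer each piece to the horizontal centroidal axis using Ī + A·d² with d = y − 57.75:
  vertical leg: d = 9.75 mm → contributes +3 921 564 mm⁴
  horizontal leg (remainder): d = -48.75 mm → contributes +1 168 131 mm⁴
Total I = 5 089 696 mm⁴.

I_x ≈ 5.0897 × 10⁶ mm⁴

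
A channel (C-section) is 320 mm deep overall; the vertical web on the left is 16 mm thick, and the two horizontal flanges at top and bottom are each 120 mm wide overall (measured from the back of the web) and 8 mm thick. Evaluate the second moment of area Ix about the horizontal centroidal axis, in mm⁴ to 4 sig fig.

Split into non-overlapping primitives; take the origin at the lower-left of the bounding box.
Web: 16 × 320, A = 5 120 mm², y = 160 mm, Ī = 43 690 667 mm⁴.
Top flange (beyond web): 104 × 8, A = 832 mm², y = 316 mm, Ī = 4437.33 mm⁴.
Bottom flange (beyond web): 104 × 8, A = 832 mm², y = 4 mm, Ī = 4437.33 mm⁴.
By symmetry the centroid is at mid-height, ȳ = 160 mm.
Transfer each piece to the horizontal centroidal axis using Ī + A·d² with d = y − 160:
  web: d = 0 mm → contributes +43 690 667 mm⁴
  top flange (beyond web): d = 156 mm → contributes +20 251 989 mm⁴
  bottom flange (beyond web): d = -156 mm → contributes +20 251 989 mm⁴
Total I = 84 194 645 mm⁴.

Ix ≈ 8.419 × 10⁷ mm⁴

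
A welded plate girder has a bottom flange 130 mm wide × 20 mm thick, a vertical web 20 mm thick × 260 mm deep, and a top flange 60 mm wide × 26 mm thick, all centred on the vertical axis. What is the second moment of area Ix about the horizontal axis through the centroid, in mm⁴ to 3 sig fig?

Split into non-overlapping primitives; take the origin at the lower-left of the bounding box.
Bottom plate: 130 × 20, A = 2 600 mm², y = 10 mm, Ī = 86 667 mm⁴.
Web plate: 20 × 260, A = 5 200 mm², y = 150 mm, Ī = 29 293 333 mm⁴.
Top plate: 60 × 26, A = 1 560 mm², y = 293 mm, Ī = 87 880 mm⁴.
Centroid: ȳ = ΣA·y / ΣA = 134.94 mm.
Transfer each piece to the horizontal axis through the centroid using Ī + A·d² with d = y − 134.94:
  bottom plate: d = -124.94 mm → contributes +40 675 564 mm⁴
  web plate: d = 15.056 mm → contributes +30 472 016 mm⁴
  top plate: d = 158.06 mm → contributes +39 059 111 mm⁴
Total I = 110 206 691 mm⁴.

Ix ≈ 1.10 × 10⁸ mm⁴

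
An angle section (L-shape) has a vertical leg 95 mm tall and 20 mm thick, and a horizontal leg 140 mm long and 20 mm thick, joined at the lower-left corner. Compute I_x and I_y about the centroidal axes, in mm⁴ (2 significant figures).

Treat the section as a set of non-overlapping primitives; coordinates are from the bounding-box lower-left.
Vertical leg: 20 × 95, A = 1 900 mm², y = 47.5 mm, Ī = 1 428 958 mm⁴.
Horizontal leg (remainder): 120 × 20, A = 2 400 mm², y = 10 mm, Ī = 80 000 mm⁴.
Centroid: ȳ = ΣA·y / ΣA = 26.57 mm.
Transfer each piece to the centroidal x-axis using Ī + A·d² with d = y − 26.57:
  vertical leg: d = 20.93 mm → contributes +2 261 300 mm⁴
  horizontal leg (remainder): d = -16.57 mm → contributes +738 937 mm⁴
Total I = 3 000 237 mm⁴.
For the y-axis: x̄ = 49.07 mm.
Repeating about the centroidal y-axis gives I_y = 8 139 612 mm⁴.

I_x ≈ 3.0 × 10⁶ mm⁴, I_y ≈ 8.1 × 10⁶ mm⁴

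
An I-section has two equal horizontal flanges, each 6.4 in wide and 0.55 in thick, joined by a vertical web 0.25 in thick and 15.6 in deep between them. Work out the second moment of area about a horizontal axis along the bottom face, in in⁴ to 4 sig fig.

Treat the section as a set of non-overlapping primitives; coordinates are from the bounding-box lower-left.
Bottom flange: 6.4 × 0.55, A = 3.52 in², y = 0.275 in, Ī = 0.0887333 in⁴.
Web: 0.25 × 15.6, A = 3.9 in², y = 8.35 in, Ī = 79.092 in⁴.
Top flange: 6.4 × 0.55, A = 3.52 in², y = 16.425 in, Ī = 0.0887333 in⁴.
Transfer each piece to the base of the section using Ī + A·d² with d = y − 0:
  bottom flange: d = 0.275 in → contributes +0.354933 in⁴
  web: d = 8.35 in → contributes +351.01 in⁴
  top flange: d = 16.425 in → contributes +949.717 in⁴
Total I = 1301.08 in⁴.

I_base ≈ 1301 in⁴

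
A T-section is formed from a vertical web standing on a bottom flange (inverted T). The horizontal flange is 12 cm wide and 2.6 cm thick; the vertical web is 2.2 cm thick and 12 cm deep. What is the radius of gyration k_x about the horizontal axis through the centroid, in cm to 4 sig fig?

Decompose the section into non-overlapping parts with the origin at the bottom-left of its bounding rectangle.
Flange: 12 × 2.6, A = 31.2 cm², y = 1.3 cm, Ī = 17.576 cm⁴.
Web: 2.2 × 12, A = 26.4 cm², y = 8.6 cm, Ī = 316.8 cm⁴.
Centroid: ȳ = ΣA·y / ΣA = 4.64583 cm.
Transfer each piece to the horizontal axis through the centroid using Ī + A·d² with d = y − 4.64583:
  flange: d = -3.34583 cm → contributes +366.848 cm⁴
  web: d = 3.95417 cm → contributes +729.575 cm⁴
Total I = 1096.42 cm⁴.
Radius of gyration: k = √(I/A) = √(1096.42 / 57.6) = 4.36293 cm.

k_x ≈ 4.363 cm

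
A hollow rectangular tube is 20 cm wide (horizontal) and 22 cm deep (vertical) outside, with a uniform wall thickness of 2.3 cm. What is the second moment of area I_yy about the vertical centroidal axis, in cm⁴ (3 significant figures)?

I_yy ≈ 9370 cm⁴

Break the section into simple shapes (no overlaps), measuring from the bottom-left corner of the bounding box.
Outer rectangle: 20 × 22, A = 440 cm², x = 10 cm, Ī = 14 667 cm⁴.
Inner void (subtracted): 15.4 × 17.4, A = 267.96 cm², x = 10 cm, Ī = 5295.8 cm⁴.
By symmetry the centroid is at mid-width, x̄ = 10 cm.
All pieces are centred on the vertical centroidal axis, so I = ΣĪ (holes subtracted) = 9370.9 cm⁴.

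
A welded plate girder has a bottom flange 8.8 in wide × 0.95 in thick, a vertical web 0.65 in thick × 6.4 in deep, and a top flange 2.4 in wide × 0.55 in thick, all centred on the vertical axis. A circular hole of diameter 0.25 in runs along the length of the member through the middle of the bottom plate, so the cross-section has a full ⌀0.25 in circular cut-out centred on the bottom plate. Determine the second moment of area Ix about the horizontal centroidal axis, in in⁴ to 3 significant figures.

Treat the section as a set of non-overlapping primitives; coordinates are from the bounding-box lower-left.
Bottom plate: 8.8 × 0.95, A = 8.36 in², y = 0.475 in, Ī = 0.62874 in⁴.
Web plate: 0.65 × 6.4, A = 4.16 in², y = 4.15 in, Ī = 14.199 in⁴.
Top plate: 2.4 × 0.55, A = 1.32 in², y = 7.625 in, Ī = 0.033275 in⁴.
Hole (subtracted): ⌀0.25, A = 0.049087 in², y = 0.475 in, Ī = 0.00019175 in⁴.
Centroid: ȳ = ΣA·y / ΣA = 2.2679 in.
Transfer each piece to the horizontal centroidal axis using Ī + A·d² with d = y − 2.2679:
  bottom plate: d = -1.7929 in → contributes +27.502 in⁴
  web plate: d = 1.8821 in → contributes +28.935 in⁴
  top plate: d = 5.3571 in → contributes +37.915 in⁴
  hole: d = -1.7929 in → contributes −0.15799 in⁴
Total I = 94.195 in⁴.

Ix ≈ 94.2 in⁴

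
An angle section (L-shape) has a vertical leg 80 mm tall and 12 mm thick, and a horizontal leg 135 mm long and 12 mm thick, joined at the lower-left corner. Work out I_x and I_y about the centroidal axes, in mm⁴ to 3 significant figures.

I_x ≈ 1.20 × 10⁶ mm⁴, I_y ≈ 4.52 × 10⁶ mm⁴

Treat the section as a set of non-overlapping primitives; coordinates are from the bounding-box lower-left.
Vertical leg: 12 × 80, A = 960 mm², y = 40 mm, Ī = 512 000 mm⁴.
Horizontal leg (remainder): 123 × 12, A = 1 476 mm², y = 6 mm, Ī = 17 712 mm⁴.
Centroid: ȳ = ΣA·y / ΣA = 19.399 mm.
Transfer each piece to the centroidal x-axis using Ī + A·d² with d = y − 19.399:
  vertical leg: d = 20.601 mm → contributes +919 425 mm⁴
  horizontal leg (remainder): d = -13.399 mm → contributes +282 704 mm⁴
Total I = 1 202 128 mm⁴.
For the y-axis: x̄ = 46.899 mm.
Repeating about the centroidal y-axis gives I_y = 4 522 643 mm⁴.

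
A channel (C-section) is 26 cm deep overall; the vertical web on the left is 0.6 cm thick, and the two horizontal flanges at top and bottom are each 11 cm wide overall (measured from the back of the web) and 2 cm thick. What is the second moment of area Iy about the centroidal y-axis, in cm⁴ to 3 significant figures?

Iy ≈ 719 cm⁴

Treat the section as a set of non-overlapping primitives; coordinates are from the bounding-box lower-left.
Web: 0.6 × 26, A = 15.6 cm², x = 0.3 cm, Ī = 0.468 cm⁴.
Top flange (beyond web): 10.4 × 2, A = 20.8 cm², x = 5.8 cm, Ī = 187.48 cm⁴.
Bottom flange (beyond web): 10.4 × 2, A = 20.8 cm², x = 5.8 cm, Ī = 187.48 cm⁴.
Centroid: x̄ = ΣA·x / ΣA = 4.3 cm.
Transfer each piece to the centroidal y-axis using Ī + A·d² with d = x − 4.3:
  web: d = -4 cm → contributes +250.07 cm⁴
  top flange (beyond web): d = 1.5 cm → contributes +234.28 cm⁴
  bottom flange (beyond web): d = 1.5 cm → contributes +234.28 cm⁴
Total I = 718.62 cm⁴.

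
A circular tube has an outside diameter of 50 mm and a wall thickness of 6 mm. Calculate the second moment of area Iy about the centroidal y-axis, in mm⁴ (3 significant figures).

Iy ≈ 2.04 × 10⁵ mm⁴

Split into non-overlapping primitives; take the origin at the lower-left of the bounding box.
Outer circle: ⌀50, A = 1963.5 mm², x = 25 mm, Ī = 306 796 mm⁴.
Bore (subtracted): ⌀38, A = 1134.1 mm², x = 25 mm, Ī = 102 354 mm⁴.
By symmetry the centroid is at mid-width, x̄ = 25 mm.
All pieces are centred on the centroidal y-axis, so I = ΣĪ (holes subtracted) = 204 442 mm⁴.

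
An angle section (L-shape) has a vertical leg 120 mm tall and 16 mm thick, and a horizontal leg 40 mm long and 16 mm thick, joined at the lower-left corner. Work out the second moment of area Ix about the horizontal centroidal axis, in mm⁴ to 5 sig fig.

Ix ≈ 3.1775 × 10⁶ mm⁴

Split into non-overlapping primitives; take the origin at the lower-left of the bounding box.
Vertical leg: 16 × 120, A = 1 920 mm², y = 60 mm, Ī = 2 304 000 mm⁴.
Horizontal leg (remainder): 24 × 16, A = 384 mm², y = 8 mm, Ī = 8 192 mm⁴.
Centroid: ȳ = ΣA·y / ΣA = 51.33333 mm.
Transfer each piece to the horizontal centroidal axis using Ī + A·d² with d = y − 51.33333:
  vertical leg: d = 8.666667 mm → contributes +2 448 213 mm⁴
  horizontal leg (remainder): d = -43.33333 mm → contributes +729258.7 mm⁴
Total I = 3 177 472 mm⁴.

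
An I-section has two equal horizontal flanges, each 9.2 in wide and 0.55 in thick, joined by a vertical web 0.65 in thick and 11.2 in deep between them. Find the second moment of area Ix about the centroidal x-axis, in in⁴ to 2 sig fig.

Ix ≈ 430 in⁴

Decompose the section into non-overlapping parts with the origin at the bottom-left of its bounding rectangle.
Bottom flange: 9.2 × 0.55, A = 5.06 in², y = 0.275 in, Ī = 0.1276 in⁴.
Web: 0.65 × 11.2, A = 7.28 in², y = 6.15 in, Ī = 76.1 in⁴.
Top flange: 9.2 × 0.55, A = 5.06 in², y = 12.03 in, Ī = 0.1276 in⁴.
By symmetry the centroid is at mid-height, ȳ = 6.15 in.
Transfer each piece to the centroidal x-axis using Ī + A·d² with d = y − 6.15:
  bottom flange: d = -5.875 in → contributes +174.8 in⁴
  web: d = 0 in → contributes +76.1 in⁴
  top flange: d = 5.875 in → contributes +174.8 in⁴
Total I = 425.7 in⁴.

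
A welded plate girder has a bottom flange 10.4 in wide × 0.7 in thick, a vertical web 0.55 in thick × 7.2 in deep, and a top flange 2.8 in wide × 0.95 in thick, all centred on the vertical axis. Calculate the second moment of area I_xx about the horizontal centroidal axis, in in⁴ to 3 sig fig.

I_xx ≈ 152 in⁴

Treat the section as a set of non-overlapping primitives; coordinates are from the bounding-box lower-left.
Bottom plate: 10.4 × 0.7, A = 7.28 in², y = 0.35 in, Ī = 0.29727 in⁴.
Web plate: 0.55 × 7.2, A = 3.96 in², y = 4.3 in, Ī = 17.107 in⁴.
Top plate: 2.8 × 0.95, A = 2.66 in², y = 8.375 in, Ī = 0.20005 in⁴.
Centroid: ȳ = ΣA·y / ΣA = 3.011 in.
Transfer each piece to the horizontal centroidal axis using Ī + A·d² with d = y − 3.011:
  bottom plate: d = -2.661 in → contributes +51.848 in⁴
  web plate: d = 1.289 in → contributes +23.686 in⁴
  top plate: d = 5.364 in → contributes +76.734 in⁴
Total I = 152.27 in⁴.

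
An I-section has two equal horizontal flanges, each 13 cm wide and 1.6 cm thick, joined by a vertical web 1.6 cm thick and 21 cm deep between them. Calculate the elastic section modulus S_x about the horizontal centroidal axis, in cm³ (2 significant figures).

S_x ≈ 540 cm³

Decompose the section into non-overlapping parts with the origin at the bottom-left of its bounding rectangle.
Bottom flange: 13 × 1.6, A = 20.8 cm², y = 0.8 cm, Ī = 4.437 cm⁴.
Web: 1.6 × 21, A = 33.6 cm², y = 12.1 cm, Ī = 1 235 cm⁴.
Top flange: 13 × 1.6, A = 20.8 cm², y = 23.4 cm, Ī = 4.437 cm⁴.
By symmetry the centroid is at mid-height, ȳ = 12.1 cm.
Transfer each piece to the horizontal centroidal axis using Ī + A·d² with d = y − 12.1:
  bottom flange: d = -11.3 cm → contributes +2 660 cm⁴
  web: d = 0 cm → contributes +1 235 cm⁴
  top flange: d = 11.3 cm → contributes +2 660 cm⁴
Total I = 6 556 cm⁴.
Extreme fibre distance c = 12.1 cm; S = I/c = 541.8 cm³.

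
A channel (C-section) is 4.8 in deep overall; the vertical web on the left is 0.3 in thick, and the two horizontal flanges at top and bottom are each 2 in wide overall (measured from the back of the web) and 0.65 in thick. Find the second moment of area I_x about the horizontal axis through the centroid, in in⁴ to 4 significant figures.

I_x ≈ 12.36 in⁴

Break the section into simple shapes (no overlaps), measuring from the bottom-left corner of the bounding box.
Web: 0.3 × 4.8, A = 1.44 in², y = 2.4 in, Ī = 2.7648 in⁴.
Top flange (beyond web): 1.7 × 0.65, A = 1.105 in², y = 4.475 in, Ī = 0.0389052 in⁴.
Bottom flange (beyond web): 1.7 × 0.65, A = 1.105 in², y = 0.325 in, Ī = 0.0389052 in⁴.
By symmetry the centroid is at mid-height, ȳ = 2.4 in.
Transfer each piece to the horizontal axis through the centroid using Ī + A·d² with d = y − 2.4:
  web: d = 0 in → contributes +2.7648 in⁴
  top flange (beyond web): d = 2.075 in → contributes +4.79662 in⁴
  bottom flange (beyond web): d = -2.075 in → contributes +4.79662 in⁴
Total I = 12.358 in⁴.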